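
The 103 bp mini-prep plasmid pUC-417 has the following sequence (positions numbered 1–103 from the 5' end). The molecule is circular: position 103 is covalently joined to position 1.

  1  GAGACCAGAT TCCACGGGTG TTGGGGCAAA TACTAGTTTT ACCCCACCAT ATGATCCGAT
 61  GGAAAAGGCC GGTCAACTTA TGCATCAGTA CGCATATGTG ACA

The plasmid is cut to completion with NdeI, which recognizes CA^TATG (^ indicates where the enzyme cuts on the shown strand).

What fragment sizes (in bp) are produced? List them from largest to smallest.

NdeI sites (CATATG) start at positions 48, 93.
NdeI cuts after base 2 of each site, so after positions 49, 94.
Circular molecule, 2 cuts → 2 fragments:
  50–94 → 45 bp
  95–103 then 1–49 → 9 + 49 = 58 bp
Sorted largest to smallest: 58, 45 bp.

58, 45 bp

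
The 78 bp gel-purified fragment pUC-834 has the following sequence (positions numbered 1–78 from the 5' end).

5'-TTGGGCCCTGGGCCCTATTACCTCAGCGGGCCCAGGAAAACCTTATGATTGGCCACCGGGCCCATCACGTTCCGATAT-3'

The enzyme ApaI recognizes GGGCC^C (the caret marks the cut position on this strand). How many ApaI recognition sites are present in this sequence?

GGGCCC occurs starting at positions 3, 10, 28, 58.
ApaI cuts at 4 sites.

4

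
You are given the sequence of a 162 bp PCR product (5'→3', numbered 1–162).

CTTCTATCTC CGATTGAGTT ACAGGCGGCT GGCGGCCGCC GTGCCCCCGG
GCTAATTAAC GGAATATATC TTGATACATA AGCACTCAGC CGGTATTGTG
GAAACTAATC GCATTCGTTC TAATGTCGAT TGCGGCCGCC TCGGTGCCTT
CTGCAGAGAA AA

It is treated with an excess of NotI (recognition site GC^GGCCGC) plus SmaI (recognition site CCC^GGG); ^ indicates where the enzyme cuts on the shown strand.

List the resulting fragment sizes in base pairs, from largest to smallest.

NotI sites (GCGGCCGC) start at positions 32, 132.
NotI cuts after base 2 of each site, so after positions 33, 133.
The SmaI site (CCCGGG) starts at position 46.
SmaI cuts after base 3 of each site, so after position 48.
Combined cut positions: 33, 48, 133.
Linear molecule, 3 cuts → 4 fragments:
  1–33 → 33 bp
  34–48 → 15 bp
  49–133 → 85 bp
  134–162 → 29 bp
Sorted largest to smallest: 85, 33, 29, 15 bp.

85, 33, 29, 15 bp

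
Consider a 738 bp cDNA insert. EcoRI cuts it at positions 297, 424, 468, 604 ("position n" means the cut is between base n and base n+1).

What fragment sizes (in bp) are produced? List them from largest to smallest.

297, 136, 134, 127, 44 bp

Linear molecule, 4 cuts → 5 fragments:
  297 − 0 = 297 bp
  424 − 297 = 127 bp
  468 − 424 = 44 bp
  604 − 468 = 136 bp
  738 − 604 = 134 bp
Sorted largest to smallest: 297, 136, 134, 127, 44 bp.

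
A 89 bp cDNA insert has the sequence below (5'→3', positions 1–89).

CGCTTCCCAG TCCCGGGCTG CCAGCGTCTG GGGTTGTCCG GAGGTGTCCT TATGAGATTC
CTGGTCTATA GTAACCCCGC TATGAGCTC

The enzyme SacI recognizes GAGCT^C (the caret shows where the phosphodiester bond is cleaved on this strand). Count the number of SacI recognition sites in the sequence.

GAGCTC occurs starting at position 84.
SacI cuts at 1 site.

1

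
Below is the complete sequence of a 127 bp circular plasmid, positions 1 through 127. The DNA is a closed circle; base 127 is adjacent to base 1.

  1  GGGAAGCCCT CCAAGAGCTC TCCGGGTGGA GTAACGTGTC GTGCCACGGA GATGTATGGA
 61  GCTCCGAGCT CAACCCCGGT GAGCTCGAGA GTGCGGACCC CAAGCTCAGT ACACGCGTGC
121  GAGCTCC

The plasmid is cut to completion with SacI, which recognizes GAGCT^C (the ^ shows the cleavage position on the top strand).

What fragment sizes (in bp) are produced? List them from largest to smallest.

44, 40, 21, 15, 7 bp

SacI sites (GAGCTC) start at positions 15, 59, 66, 81, 121.
SacI cuts after base 5 of each site (before the last base), so after positions 19, 63, 70, 85, 125.
Circular molecule, 5 cuts → 5 fragments:
  20–63 → 44 bp
  64–70 → 7 bp
  71–85 → 15 bp
  86–125 → 40 bp
  126–127 then 1–19 → 2 + 19 = 21 bp
Sorted largest to smallest: 44, 40, 21, 15, 7 bp.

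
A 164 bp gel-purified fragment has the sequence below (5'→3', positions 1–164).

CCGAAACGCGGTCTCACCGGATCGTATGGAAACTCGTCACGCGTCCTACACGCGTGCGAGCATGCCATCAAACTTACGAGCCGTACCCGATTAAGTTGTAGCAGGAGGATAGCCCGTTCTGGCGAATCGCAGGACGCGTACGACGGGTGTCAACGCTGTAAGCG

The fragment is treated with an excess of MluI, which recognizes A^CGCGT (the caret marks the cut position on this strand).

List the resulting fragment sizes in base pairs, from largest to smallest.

MluI sites (ACGCGT) start at positions 39, 50, 134.
MluI cuts after the first base of each site, so after positions 39, 50, 134.
Linear molecule, 3 cuts → 4 fragments:
  1–39 → 39 bp
  40–50 → 11 bp
  51–134 → 84 bp
  135–164 → 30 bp
Sorted largest to smallest: 84, 39, 30, 11 bp.

84, 39, 30, 11 bp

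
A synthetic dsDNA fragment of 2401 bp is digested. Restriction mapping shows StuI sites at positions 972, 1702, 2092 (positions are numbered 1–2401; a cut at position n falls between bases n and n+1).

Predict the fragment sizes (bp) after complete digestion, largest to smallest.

972, 730, 390, 309 bp

Linear molecule, 3 cuts → 4 fragments:
  972 − 0 = 972 bp
  1702 − 972 = 730 bp
  2092 − 1702 = 390 bp
  2401 − 2092 = 309 bp
Sorted largest to smallest: 972, 730, 390, 309 bp.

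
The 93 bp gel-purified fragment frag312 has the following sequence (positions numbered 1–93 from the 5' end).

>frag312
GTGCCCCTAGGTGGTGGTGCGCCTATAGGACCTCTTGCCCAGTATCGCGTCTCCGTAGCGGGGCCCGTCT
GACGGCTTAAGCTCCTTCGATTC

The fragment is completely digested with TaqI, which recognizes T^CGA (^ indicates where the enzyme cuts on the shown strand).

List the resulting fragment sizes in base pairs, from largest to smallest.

87, 6 bp

The TaqI site (TCGA) starts at position 87.
TaqI cuts after the first base of each site, so after position 87.
Linear molecule, 1 cut → 2 fragments:
  1–87 → 87 bp
  88–93 → 6 bp
Sorted largest to smallest: 87, 6 bp.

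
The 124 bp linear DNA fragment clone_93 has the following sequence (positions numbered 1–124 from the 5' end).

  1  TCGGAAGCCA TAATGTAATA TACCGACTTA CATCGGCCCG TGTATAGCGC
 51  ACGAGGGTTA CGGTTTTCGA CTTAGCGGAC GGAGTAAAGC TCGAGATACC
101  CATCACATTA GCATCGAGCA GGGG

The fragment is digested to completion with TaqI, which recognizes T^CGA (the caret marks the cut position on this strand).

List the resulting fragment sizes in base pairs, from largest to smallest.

67, 24, 23, 10 bp

TaqI sites (TCGA) start at positions 67, 91, 114.
TaqI cuts after the first base of each site, so after positions 67, 91, 114.
Linear molecule, 3 cuts → 4 fragments:
  1–67 → 67 bp
  68–91 → 24 bp
  92–114 → 23 bp
  115–124 → 10 bp
Sorted largest to smallest: 67, 24, 23, 10 bp.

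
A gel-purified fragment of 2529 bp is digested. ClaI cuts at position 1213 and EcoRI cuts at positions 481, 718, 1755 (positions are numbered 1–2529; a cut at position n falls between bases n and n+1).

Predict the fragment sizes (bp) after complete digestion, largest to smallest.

774, 542, 495, 481, 237 bp

Combined cut positions (sorted): 481, 718, 1213, 1755.
Linear molecule, 4 cuts → 5 fragments:
  481 − 0 = 481 bp
  718 − 481 = 237 bp
  1213 − 718 = 495 bp
  1755 − 1213 = 542 bp
  2529 − 1755 = 774 bp
Sorted largest to smallest: 774, 542, 495, 481, 237 bp.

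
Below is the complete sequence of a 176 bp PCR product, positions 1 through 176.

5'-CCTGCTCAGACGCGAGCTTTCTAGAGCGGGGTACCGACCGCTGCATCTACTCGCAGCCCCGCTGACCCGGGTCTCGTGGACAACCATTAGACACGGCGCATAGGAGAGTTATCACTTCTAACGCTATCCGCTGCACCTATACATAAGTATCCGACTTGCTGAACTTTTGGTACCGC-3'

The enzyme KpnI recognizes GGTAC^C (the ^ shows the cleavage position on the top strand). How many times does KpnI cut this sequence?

GGTACC occurs starting at positions 30, 169.
KpnI cuts at 2 sites.

2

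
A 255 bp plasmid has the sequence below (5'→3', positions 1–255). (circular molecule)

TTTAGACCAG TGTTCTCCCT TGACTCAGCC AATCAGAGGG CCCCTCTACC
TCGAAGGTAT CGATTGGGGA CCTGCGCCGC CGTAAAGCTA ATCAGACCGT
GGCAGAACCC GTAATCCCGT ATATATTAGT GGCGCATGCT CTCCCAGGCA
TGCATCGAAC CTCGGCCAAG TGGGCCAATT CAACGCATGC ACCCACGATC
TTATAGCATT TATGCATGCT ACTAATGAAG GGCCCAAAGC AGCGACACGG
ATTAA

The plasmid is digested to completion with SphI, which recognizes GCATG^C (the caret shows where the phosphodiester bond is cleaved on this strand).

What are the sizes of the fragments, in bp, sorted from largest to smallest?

SphI sites (GCATGC) start at positions 134, 148, 185, 214.
SphI cuts after base 5 of each site (before the last base), so after positions 138, 152, 189, 218.
Circular molecule, 4 cuts → 4 fragments:
  139–152 → 14 bp
  153–189 → 37 bp
  190–218 → 29 bp
  219–255 then 1–138 → 37 + 138 = 175 bp
Sorted largest to smallest: 175, 37, 29, 14 bp.

175, 37, 29, 14 bp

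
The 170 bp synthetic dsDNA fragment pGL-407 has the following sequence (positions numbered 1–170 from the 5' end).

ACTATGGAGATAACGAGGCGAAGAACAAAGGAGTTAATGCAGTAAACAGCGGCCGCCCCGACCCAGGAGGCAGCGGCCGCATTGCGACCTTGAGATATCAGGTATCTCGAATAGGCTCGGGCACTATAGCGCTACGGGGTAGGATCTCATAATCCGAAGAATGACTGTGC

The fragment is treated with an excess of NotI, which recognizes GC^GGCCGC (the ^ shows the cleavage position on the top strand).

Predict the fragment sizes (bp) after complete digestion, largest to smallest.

96, 50, 24 bp

NotI sites (GCGGCCGC) start at positions 49, 73.
NotI cuts after base 2 of each site, so after positions 50, 74.
Linear molecule, 2 cuts → 3 fragments:
  1–50 → 50 bp
  51–74 → 24 bp
  75–170 → 96 bp
Sorted largest to smallest: 96, 50, 24 bp.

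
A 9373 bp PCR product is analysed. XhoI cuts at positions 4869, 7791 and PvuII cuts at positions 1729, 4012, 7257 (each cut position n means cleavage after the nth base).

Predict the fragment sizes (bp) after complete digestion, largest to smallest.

Combined cut positions (sorted): 1729, 4012, 4869, 7257, 7791.
Linear molecule, 5 cuts → 6 fragments:
  1729 − 0 = 1729 bp
  4012 − 1729 = 2283 bp
  4869 − 4012 = 857 bp
  7257 − 4869 = 2388 bp
  7791 − 7257 = 534 bp
  9373 − 7791 = 1582 bp
Sorted largest to smallest: 2388, 2283, 1729, 1582, 857, 534 bp.

2388, 2283, 1729, 1582, 857, 534 bp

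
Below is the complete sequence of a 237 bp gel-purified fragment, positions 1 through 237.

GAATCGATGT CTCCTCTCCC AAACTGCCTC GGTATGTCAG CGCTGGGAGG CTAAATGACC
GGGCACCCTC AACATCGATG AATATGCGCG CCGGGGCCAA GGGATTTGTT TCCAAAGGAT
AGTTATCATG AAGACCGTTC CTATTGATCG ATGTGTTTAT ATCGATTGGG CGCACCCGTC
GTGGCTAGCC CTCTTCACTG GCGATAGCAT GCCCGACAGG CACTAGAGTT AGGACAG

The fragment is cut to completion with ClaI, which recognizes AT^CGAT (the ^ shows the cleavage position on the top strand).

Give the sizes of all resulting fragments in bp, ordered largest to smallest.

ClaI sites (ATCGAT) start at positions 3, 74, 147, 161.
ClaI cuts after base 2 of each site, so after positions 4, 75, 148, 162.
Linear molecule, 4 cuts → 5 fragments:
  1–4 → 4 bp
  5–75 → 71 bp
  76–148 → 73 bp
  149–162 → 14 bp
  163–237 → 75 bp
Sorted largest to smallest: 75, 73, 71, 14, 4 bp.

75, 73, 71, 14, 4 bp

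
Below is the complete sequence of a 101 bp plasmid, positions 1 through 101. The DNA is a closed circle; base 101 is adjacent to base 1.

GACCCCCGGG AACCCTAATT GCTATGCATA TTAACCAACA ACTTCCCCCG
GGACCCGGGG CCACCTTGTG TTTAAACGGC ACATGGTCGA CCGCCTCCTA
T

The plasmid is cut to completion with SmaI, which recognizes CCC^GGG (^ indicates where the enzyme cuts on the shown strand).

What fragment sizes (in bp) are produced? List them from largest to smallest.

52, 42, 7 bp

SmaI sites (CCCGGG) start at positions 5, 47, 54.
SmaI cuts after base 3 of each site, so after positions 7, 49, 56.
Circular molecule, 3 cuts → 3 fragments:
  8–49 → 42 bp
  50–56 → 7 bp
  57–101 then 1–7 → 45 + 7 = 52 bp
Sorted largest to smallest: 52, 42, 7 bp.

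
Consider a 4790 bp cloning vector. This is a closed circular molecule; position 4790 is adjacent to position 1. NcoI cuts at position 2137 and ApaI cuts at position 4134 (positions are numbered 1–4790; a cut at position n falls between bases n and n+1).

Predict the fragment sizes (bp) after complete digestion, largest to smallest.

2793, 1997 bp

Combined cut positions (sorted): 2137, 4134.
Circular molecule, 2 cuts → 2 fragments:
  4134 − 2137 = 1997 bp
  wrap: 4790 − 4134 + 2137 = 2793 bp
Sorted largest to smallest: 2793, 1997 bp.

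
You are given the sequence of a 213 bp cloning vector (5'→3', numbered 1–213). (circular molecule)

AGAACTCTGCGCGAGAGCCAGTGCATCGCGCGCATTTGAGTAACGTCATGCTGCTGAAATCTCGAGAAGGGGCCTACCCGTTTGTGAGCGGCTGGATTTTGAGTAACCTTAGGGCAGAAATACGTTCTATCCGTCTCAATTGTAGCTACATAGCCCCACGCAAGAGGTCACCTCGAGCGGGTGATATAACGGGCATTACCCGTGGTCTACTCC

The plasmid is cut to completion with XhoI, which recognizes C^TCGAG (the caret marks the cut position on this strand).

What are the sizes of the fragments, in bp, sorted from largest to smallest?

111, 102 bp

XhoI sites (CTCGAG) start at positions 61, 172.
XhoI cuts after the first base of each site, so after positions 61, 172.
Circular molecule, 2 cuts → 2 fragments:
  62–172 → 111 bp
  173–213 then 1–61 → 41 + 61 = 102 bp
Sorted largest to smallest: 111, 102 bp.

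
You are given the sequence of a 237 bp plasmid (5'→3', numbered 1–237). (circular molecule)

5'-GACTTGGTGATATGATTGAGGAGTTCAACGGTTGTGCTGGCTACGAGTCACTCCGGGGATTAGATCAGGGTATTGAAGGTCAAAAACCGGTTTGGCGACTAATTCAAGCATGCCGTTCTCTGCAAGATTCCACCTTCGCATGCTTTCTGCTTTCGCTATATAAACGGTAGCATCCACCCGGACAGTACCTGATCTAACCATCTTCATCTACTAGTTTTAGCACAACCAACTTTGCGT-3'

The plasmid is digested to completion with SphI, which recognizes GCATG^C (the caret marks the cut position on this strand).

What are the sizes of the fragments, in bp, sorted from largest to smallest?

SphI sites (GCATGC) start at positions 108, 138.
SphI cuts after base 5 of each site (before the last base), so after positions 112, 142.
Circular molecule, 2 cuts → 2 fragments:
  113–142 → 30 bp
  143–237 then 1–112 → 95 + 112 = 207 bp
Sorted largest to smallest: 207, 30 bp.

207, 30 bp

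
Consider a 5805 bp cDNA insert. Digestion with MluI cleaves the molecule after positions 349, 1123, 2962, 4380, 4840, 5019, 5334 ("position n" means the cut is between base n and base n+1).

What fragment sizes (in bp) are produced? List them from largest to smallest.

Linear molecule, 7 cuts → 8 fragments:
  349 − 0 = 349 bp
  1123 − 349 = 774 bp
  2962 − 1123 = 1839 bp
  4380 − 2962 = 1418 bp
  4840 − 4380 = 460 bp
  5019 − 4840 = 179 bp
  5334 − 5019 = 315 bp
  5805 − 5334 = 471 bp
Sorted largest to smallest: 1839, 1418, 774, 471, 460, 349, 315, 179 bp.

1839, 1418, 774, 471, 460, 349, 315, 179 bp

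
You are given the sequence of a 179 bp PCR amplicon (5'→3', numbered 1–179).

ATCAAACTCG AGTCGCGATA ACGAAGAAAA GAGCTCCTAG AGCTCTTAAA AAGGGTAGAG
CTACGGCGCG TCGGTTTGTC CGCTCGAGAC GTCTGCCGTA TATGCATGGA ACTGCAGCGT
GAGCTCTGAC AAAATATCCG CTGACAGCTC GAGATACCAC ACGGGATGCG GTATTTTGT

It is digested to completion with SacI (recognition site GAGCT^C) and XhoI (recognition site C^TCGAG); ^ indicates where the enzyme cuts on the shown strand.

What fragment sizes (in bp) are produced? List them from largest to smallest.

42, 39, 31, 28, 23, 9, 7 bp

SacI sites (GAGCTC) start at positions 31, 40, 121.
SacI cuts after base 5 of each site (before the last base), so after positions 35, 44, 125.
XhoI sites (CTCGAG) start at positions 7, 83, 148.
XhoI cuts after the first base of each site, so after positions 7, 83, 148.
Combined cut positions: 7, 35, 44, 83, 125, 148.
Linear molecule, 6 cuts → 7 fragments:
  1–7 → 7 bp
  8–35 → 28 bp
  36–44 → 9 bp
  45–83 → 39 bp
  84–125 → 42 bp
  126–148 → 23 bp
  149–179 → 31 bp
Sorted largest to smallest: 42, 39, 31, 28, 23, 9, 7 bp.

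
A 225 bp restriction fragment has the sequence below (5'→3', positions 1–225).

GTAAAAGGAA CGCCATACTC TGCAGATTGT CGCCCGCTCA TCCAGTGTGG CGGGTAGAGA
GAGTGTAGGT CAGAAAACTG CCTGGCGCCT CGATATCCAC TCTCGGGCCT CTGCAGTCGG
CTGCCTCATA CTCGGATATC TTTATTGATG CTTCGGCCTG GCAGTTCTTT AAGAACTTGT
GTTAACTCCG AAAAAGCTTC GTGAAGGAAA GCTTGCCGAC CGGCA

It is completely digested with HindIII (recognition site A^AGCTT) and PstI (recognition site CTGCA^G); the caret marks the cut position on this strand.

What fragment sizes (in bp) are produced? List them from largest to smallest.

91, 79, 24, 16, 15 bp

HindIII sites (AAGCTT) start at positions 194, 209.
HindIII cuts after the first base of each site, so after positions 194, 209.
PstI sites (CTGCAG) start at positions 20, 111.
PstI cuts after base 5 of each site (before the last base), so after positions 24, 115.
Combined cut positions: 24, 115, 194, 209.
Linear molecule, 4 cuts → 5 fragments:
  1–24 → 24 bp
  25–115 → 91 bp
  116–194 → 79 bp
  195–209 → 15 bp
  210–225 → 16 bp
Sorted largest to smallest: 91, 79, 24, 16, 15 bp.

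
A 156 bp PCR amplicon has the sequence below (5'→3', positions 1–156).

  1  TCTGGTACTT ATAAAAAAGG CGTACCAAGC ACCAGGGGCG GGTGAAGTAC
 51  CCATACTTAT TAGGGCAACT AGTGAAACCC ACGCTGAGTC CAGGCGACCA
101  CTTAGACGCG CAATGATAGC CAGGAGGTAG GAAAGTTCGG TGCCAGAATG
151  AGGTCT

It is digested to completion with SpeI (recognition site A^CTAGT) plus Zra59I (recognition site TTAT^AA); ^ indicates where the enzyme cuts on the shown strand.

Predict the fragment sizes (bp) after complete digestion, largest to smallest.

The SpeI site (ACTAGT) starts at position 68.
SpeI cuts after the first base of each site, so after position 68.
The Zra59I site (TTATAA) starts at position 9.
Zra59I cuts after base 4 of each site, so after position 12.
Combined cut positions: 12, 68.
Linear molecule, 2 cuts → 3 fragments:
  1–12 → 12 bp
  13–68 → 56 bp
  69–156 → 88 bp
Sorted largest to smallest: 88, 56, 12 bp.

88, 56, 12 bp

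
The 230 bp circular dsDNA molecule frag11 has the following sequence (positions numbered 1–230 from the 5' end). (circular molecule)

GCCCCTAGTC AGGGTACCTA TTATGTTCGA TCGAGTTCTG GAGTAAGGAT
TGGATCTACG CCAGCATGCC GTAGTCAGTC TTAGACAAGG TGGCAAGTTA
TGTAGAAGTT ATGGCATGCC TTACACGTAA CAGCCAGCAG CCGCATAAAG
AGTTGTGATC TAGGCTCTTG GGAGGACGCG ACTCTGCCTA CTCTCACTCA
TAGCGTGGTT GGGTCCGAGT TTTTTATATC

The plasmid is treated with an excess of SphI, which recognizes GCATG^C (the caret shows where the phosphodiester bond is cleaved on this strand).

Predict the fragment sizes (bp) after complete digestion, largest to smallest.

SphI sites (GCATGC) start at positions 64, 114.
SphI cuts after base 5 of each site (before the last base), so after positions 68, 118.
Circular molecule, 2 cuts → 2 fragments:
  69–118 → 50 bp
  119–230 then 1–68 → 112 + 68 = 180 bp
Sorted largest to smallest: 180, 50 bp.

180, 50 bp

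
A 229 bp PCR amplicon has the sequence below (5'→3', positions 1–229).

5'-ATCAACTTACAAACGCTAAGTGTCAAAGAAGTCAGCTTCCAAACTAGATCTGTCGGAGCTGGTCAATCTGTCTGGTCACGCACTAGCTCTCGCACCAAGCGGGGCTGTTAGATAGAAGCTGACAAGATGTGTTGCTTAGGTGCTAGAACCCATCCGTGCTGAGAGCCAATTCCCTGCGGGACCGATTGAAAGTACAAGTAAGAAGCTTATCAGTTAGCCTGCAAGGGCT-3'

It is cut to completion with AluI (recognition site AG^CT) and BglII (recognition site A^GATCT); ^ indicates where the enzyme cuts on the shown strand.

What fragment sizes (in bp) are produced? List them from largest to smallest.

87, 35, 32, 28, 24, 12, 11 bp

AluI sites (AGCT) start at positions 34, 57, 85, 117, 204.
AluI cuts after base 2 of each site, so after positions 35, 58, 86, 118, 205.
The BglII site (AGATCT) starts at position 46.
BglII cuts after the first base of each site, so after position 46.
Combined cut positions: 35, 46, 58, 86, 118, 205.
Linear molecule, 6 cuts → 7 fragments:
  1–35 → 35 bp
  36–46 → 11 bp
  47–58 → 12 bp
  59–86 → 28 bp
  87–118 → 32 bp
  119–205 → 87 bp
  206–229 → 24 bp
Sorted largest to smallest: 87, 35, 32, 28, 24, 12, 11 bp.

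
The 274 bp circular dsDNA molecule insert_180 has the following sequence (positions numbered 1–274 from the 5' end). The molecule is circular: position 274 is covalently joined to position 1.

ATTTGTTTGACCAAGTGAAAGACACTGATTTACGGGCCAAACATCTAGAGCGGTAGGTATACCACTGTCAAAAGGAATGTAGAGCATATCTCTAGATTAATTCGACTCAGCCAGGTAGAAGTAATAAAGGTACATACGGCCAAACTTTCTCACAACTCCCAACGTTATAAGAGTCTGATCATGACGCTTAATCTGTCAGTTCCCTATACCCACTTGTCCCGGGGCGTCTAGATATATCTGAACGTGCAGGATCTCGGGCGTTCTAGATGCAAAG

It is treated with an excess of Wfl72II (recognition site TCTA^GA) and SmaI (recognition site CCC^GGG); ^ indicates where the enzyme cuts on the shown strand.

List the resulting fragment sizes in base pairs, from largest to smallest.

Wfl72II sites (TCTAGA) start at positions 44, 91, 227, 262.
Wfl72II cuts after base 4 of each site, so after positions 47, 94, 230, 265.
The SmaI site (CCCGGG) starts at position 218.
SmaI cuts after base 3 of each site, so after position 220.
Combined cut positions: 47, 94, 220, 230, 265.
Circular molecule, 5 cuts → 5 fragments:
  48–94 → 47 bp
  95–220 → 126 bp
  221–230 → 10 bp
  231–265 → 35 bp
  266–274 then 1–47 → 9 + 47 = 56 bp
Sorted largest to smallest: 126, 56, 47, 35, 10 bp.

126, 56, 47, 35, 10 bp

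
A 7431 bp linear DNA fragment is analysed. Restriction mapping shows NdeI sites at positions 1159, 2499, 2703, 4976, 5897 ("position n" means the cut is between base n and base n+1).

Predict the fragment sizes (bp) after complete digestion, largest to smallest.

2273, 1534, 1340, 1159, 921, 204 bp

Linear molecule, 5 cuts → 6 fragments:
  1159 − 0 = 1159 bp
  2499 − 1159 = 1340 bp
  2703 − 2499 = 204 bp
  4976 − 2703 = 2273 bp
  5897 − 4976 = 921 bp
  7431 − 5897 = 1534 bp
Sorted largest to smallest: 2273, 1534, 1340, 1159, 921, 204 bp.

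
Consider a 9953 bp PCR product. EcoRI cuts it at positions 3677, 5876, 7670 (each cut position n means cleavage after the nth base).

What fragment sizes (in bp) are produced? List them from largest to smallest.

3677, 2283, 2199, 1794 bp

Linear molecule, 3 cuts → 4 fragments:
  3677 − 0 = 3677 bp
  5876 − 3677 = 2199 bp
  7670 − 5876 = 1794 bp
  9953 − 7670 = 2283 bp
Sorted largest to smallest: 3677, 2283, 2199, 1794 bp.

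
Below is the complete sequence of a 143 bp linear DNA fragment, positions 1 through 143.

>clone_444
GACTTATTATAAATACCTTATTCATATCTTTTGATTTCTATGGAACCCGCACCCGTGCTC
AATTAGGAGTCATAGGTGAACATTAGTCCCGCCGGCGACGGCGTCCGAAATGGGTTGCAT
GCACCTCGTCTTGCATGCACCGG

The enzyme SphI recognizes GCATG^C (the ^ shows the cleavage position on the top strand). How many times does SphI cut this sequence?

GCATGC occurs starting at positions 117, 133.
SphI cuts at 2 sites.

2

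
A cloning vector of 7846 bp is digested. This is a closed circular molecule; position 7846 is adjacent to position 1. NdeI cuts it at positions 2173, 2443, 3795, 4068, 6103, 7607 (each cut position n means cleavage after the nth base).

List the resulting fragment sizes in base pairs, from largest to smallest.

Circular molecule, 6 cuts → 6 fragments:
  2443 − 2173 = 270 bp
  3795 − 2443 = 1352 bp
  4068 − 3795 = 273 bp
  6103 − 4068 = 2035 bp
  7607 − 6103 = 1504 bp
  wrap: 7846 − 7607 + 2173 = 2412 bp
Sorted largest to smallest: 2412, 2035, 1504, 1352, 273, 270 bp.

2412, 2035, 1504, 1352, 273, 270 bp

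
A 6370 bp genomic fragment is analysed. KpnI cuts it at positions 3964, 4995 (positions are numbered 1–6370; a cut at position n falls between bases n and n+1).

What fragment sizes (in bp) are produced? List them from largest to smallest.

Linear molecule, 2 cuts → 3 fragments:
  3964 − 0 = 3964 bp
  4995 − 3964 = 1031 bp
  6370 − 4995 = 1375 bp
Sorted largest to smallest: 3964, 1375, 1031 bp.

3964, 1375, 1031 bp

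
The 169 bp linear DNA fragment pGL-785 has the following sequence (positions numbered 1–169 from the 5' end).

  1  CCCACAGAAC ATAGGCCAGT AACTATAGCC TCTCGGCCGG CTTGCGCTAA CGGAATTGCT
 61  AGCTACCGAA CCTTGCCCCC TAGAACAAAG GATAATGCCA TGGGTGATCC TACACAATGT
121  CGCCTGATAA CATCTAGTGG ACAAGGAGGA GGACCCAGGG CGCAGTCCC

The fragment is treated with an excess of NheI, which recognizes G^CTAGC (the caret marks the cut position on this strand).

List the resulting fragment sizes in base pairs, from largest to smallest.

The NheI site (GCTAGC) starts at position 58.
NheI cuts after the first base of each site, so after position 58.
Linear molecule, 1 cut → 2 fragments:
  1–58 → 58 bp
  59–169 → 111 bp
Sorted largest to smallest: 111, 58 bp.

111, 58 bp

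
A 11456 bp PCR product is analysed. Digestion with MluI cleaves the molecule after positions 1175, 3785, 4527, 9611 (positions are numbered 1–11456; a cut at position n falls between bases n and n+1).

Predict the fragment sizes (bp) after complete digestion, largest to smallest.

Linear molecule, 4 cuts → 5 fragments:
  1175 − 0 = 1175 bp
  3785 − 1175 = 2610 bp
  4527 − 3785 = 742 bp
  9611 − 4527 = 5084 bp
  11456 − 9611 = 1845 bp
Sorted largest to smallest: 5084, 2610, 1845, 1175, 742 bp.

5084, 2610, 1845, 1175, 742 bp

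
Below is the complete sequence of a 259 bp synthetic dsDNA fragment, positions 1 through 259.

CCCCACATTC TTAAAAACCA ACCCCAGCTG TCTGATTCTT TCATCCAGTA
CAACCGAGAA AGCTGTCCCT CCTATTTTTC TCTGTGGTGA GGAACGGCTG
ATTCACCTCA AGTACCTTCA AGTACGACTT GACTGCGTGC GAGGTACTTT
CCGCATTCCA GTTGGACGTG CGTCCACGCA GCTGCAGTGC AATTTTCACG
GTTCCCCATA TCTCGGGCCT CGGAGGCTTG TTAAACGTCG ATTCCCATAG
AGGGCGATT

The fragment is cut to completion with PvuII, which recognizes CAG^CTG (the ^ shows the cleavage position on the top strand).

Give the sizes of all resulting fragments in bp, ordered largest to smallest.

PvuII sites (CAGCTG) start at positions 25, 179.
PvuII cuts after base 3 of each site, so after positions 27, 181.
Linear molecule, 2 cuts → 3 fragments:
  1–27 → 27 bp
  28–181 → 154 bp
  182–259 → 78 bp
Sorted largest to smallest: 154, 78, 27 bp.

154, 78, 27 bp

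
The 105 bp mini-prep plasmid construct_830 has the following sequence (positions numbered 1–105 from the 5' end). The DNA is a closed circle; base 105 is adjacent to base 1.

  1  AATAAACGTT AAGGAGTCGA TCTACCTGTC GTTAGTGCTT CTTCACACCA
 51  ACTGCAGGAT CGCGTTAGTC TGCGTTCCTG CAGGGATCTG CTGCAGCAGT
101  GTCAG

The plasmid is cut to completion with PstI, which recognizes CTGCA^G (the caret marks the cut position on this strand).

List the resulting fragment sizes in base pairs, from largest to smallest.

66, 26, 13 bp

PstI sites (CTGCAG) start at positions 52, 78, 91.
PstI cuts after base 5 of each site (before the last base), so after positions 56, 82, 95.
Circular molecule, 3 cuts → 3 fragments:
  57–82 → 26 bp
  83–95 → 13 bp
  96–105 then 1–56 → 10 + 56 = 66 bp
Sorted largest to smallest: 66, 26, 13 bp.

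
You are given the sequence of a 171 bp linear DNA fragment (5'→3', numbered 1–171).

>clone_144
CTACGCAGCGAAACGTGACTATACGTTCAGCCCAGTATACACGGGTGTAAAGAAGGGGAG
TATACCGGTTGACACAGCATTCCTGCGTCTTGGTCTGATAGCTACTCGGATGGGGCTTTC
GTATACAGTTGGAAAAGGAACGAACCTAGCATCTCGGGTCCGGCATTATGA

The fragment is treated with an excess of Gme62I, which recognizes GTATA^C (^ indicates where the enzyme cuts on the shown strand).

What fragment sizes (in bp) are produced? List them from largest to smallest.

61, 46, 39, 25 bp

Gme62I sites (GTATAC) start at positions 35, 60, 121.
Gme62I cuts after base 5 of each site (before the last base), so after positions 39, 64, 125.
Linear molecule, 3 cuts → 4 fragments:
  1–39 → 39 bp
  40–64 → 25 bp
  65–125 → 61 bp
  126–171 → 46 bp
Sorted largest to smallest: 61, 46, 39, 25 bp.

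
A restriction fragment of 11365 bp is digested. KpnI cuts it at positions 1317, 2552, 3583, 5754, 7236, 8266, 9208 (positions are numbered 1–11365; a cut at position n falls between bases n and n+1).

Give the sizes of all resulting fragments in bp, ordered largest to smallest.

2171, 2157, 1482, 1317, 1235, 1031, 1030, 942 bp

Linear molecule, 7 cuts → 8 fragments:
  1317 − 0 = 1317 bp
  2552 − 1317 = 1235 bp
  3583 − 2552 = 1031 bp
  5754 − 3583 = 2171 bp
  7236 − 5754 = 1482 bp
  8266 − 7236 = 1030 bp
  9208 − 8266 = 942 bp
  11365 − 9208 = 2157 bp
Sorted largest to smallest: 2171, 2157, 1482, 1317, 1235, 1031, 1030, 942 bp.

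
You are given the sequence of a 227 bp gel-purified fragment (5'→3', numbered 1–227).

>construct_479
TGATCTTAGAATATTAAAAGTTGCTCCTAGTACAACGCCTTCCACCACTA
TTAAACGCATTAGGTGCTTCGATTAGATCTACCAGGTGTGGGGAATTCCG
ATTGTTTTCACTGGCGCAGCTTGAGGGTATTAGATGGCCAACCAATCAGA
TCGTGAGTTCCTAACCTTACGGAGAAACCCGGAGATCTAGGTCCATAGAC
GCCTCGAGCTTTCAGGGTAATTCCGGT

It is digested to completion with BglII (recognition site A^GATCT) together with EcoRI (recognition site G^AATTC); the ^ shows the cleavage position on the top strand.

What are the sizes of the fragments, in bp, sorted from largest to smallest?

BglII sites (AGATCT) start at positions 75, 183.
BglII cuts after the first base of each site, so after positions 75, 183.
The EcoRI site (GAATTC) starts at position 93.
EcoRI cuts after the first base of each site, so after position 93.
Combined cut positions: 75, 93, 183.
Linear molecule, 3 cuts → 4 fragments:
  1–75 → 75 bp
  76–93 → 18 bp
  94–183 → 90 bp
  184–227 → 44 bp
Sorted largest to smallest: 90, 75, 44, 18 bp.

90, 75, 44, 18 bp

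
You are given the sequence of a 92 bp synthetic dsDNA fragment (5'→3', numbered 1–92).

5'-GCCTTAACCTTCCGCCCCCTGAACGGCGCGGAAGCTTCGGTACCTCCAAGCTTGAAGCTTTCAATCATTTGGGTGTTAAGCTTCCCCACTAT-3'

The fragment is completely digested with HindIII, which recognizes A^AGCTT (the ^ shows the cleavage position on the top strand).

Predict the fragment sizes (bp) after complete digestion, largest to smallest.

32, 23, 16, 14, 7 bp

HindIII sites (AAGCTT) start at positions 32, 48, 55, 78.
HindIII cuts after the first base of each site, so after positions 32, 48, 55, 78.
Linear molecule, 4 cuts → 5 fragments:
  1–32 → 32 bp
  33–48 → 16 bp
  49–55 → 7 bp
  56–78 → 23 bp
  79–92 → 14 bp
Sorted largest to smallest: 32, 23, 16, 14, 7 bp.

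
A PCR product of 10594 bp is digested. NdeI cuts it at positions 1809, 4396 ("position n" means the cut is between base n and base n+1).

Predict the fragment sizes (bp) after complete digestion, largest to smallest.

6198, 2587, 1809 bp

Linear molecule, 2 cuts → 3 fragments:
  1809 − 0 = 1809 bp
  4396 − 1809 = 2587 bp
  10594 − 4396 = 6198 bp
Sorted largest to smallest: 6198, 2587, 1809 bp.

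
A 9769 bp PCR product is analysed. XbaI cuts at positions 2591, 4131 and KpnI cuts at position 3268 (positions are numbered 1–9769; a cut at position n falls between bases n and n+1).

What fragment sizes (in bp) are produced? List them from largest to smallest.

5638, 2591, 863, 677 bp

Combined cut positions (sorted): 2591, 3268, 4131.
Linear molecule, 3 cuts → 4 fragments:
  2591 − 0 = 2591 bp
  3268 − 2591 = 677 bp
  4131 − 3268 = 863 bp
  9769 − 4131 = 5638 bp
Sorted largest to smallest: 5638, 2591, 863, 677 bp.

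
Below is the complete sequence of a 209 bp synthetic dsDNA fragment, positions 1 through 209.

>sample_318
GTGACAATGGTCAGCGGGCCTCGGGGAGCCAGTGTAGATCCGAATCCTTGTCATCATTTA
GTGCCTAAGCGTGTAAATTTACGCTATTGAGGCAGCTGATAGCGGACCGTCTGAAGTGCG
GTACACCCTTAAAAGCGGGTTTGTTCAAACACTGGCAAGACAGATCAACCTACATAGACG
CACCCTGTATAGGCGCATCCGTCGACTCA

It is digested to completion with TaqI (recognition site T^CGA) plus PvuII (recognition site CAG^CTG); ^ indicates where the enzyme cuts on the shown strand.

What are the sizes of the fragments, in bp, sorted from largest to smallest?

The TaqI site (TCGA) starts at position 202.
TaqI cuts after the first base of each site, so after position 202.
The PvuII site (CAGCTG) starts at position 93.
PvuII cuts after base 3 of each site, so after position 95.
Combined cut positions: 95, 202.
Linear molecule, 2 cuts → 3 fragments:
  1–95 → 95 bp
  96–202 → 107 bp
  203–209 → 7 bp
Sorted largest to smallest: 107, 95, 7 bp.

107, 95, 7 bp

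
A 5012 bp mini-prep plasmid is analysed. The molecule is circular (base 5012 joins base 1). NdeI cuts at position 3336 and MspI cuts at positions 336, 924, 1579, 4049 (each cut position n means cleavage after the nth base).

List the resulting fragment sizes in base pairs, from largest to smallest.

1757, 1299, 713, 655, 588 bp

Combined cut positions (sorted): 336, 924, 1579, 3336, 4049.
Circular molecule, 5 cuts → 5 fragments:
  924 − 336 = 588 bp
  1579 − 924 = 655 bp
  3336 − 1579 = 1757 bp
  4049 − 3336 = 713 bp
  wrap: 5012 − 4049 + 336 = 1299 bp
Sorted largest to smallest: 1757, 1299, 713, 655, 588 bp.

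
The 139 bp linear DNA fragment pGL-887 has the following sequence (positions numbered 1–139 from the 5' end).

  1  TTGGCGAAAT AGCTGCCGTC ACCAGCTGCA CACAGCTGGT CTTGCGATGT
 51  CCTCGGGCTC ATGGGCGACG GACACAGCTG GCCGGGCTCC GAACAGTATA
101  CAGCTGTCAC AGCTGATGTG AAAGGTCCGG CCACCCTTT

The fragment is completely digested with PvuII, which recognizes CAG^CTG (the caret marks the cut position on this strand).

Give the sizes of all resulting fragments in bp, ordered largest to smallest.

PvuII sites (CAGCTG) start at positions 23, 33, 75, 101, 110.
PvuII cuts after base 3 of each site, so after positions 25, 35, 77, 103, 112.
Linear molecule, 5 cuts → 6 fragments:
  1–25 → 25 bp
  26–35 → 10 bp
  36–77 → 42 bp
  78–103 → 26 bp
  104–112 → 9 bp
  113–139 → 27 bp
Sorted largest to smallest: 42, 27, 26, 25, 10, 9 bp.

42, 27, 26, 25, 10, 9 bp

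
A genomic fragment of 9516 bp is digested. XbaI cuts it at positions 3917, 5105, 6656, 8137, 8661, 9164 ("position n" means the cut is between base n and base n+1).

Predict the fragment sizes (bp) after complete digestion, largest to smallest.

3917, 1551, 1481, 1188, 524, 503, 352 bp

Linear molecule, 6 cuts → 7 fragments:
  3917 − 0 = 3917 bp
  5105 − 3917 = 1188 bp
  6656 − 5105 = 1551 bp
  8137 − 6656 = 1481 bp
  8661 − 8137 = 524 bp
  9164 − 8661 = 503 bp
  9516 − 9164 = 352 bp
Sorted largest to smallest: 3917, 1551, 1481, 1188, 524, 503, 352 bp.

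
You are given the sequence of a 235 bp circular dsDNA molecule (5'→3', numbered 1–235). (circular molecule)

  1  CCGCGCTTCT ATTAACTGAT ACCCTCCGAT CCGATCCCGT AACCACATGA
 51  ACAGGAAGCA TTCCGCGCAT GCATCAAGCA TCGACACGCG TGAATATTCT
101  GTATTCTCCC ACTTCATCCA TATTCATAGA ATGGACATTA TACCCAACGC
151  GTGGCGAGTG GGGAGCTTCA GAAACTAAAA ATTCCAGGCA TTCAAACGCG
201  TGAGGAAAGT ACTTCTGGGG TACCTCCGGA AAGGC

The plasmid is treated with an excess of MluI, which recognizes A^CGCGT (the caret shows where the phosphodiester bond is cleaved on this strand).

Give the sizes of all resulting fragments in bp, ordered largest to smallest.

MluI sites (ACGCGT) start at positions 86, 147, 196.
MluI cuts after the first base of each site, so after positions 86, 147, 196.
Circular molecule, 3 cuts → 3 fragments:
  87–147 → 61 bp
  148–196 → 49 bp
  197–235 then 1–86 → 39 + 86 = 125 bp
Sorted largest to smallest: 125, 61, 49 bp.

125, 61, 49 bp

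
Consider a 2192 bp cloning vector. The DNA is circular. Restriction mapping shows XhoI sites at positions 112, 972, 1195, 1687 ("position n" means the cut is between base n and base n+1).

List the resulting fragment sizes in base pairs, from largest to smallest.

860, 617, 492, 223 bp

Circular molecule, 4 cuts → 4 fragments:
  972 − 112 = 860 bp
  1195 − 972 = 223 bp
  1687 − 1195 = 492 bp
  wrap: 2192 − 1687 + 112 = 617 bp
Sorted largest to smallest: 860, 617, 492, 223 bp.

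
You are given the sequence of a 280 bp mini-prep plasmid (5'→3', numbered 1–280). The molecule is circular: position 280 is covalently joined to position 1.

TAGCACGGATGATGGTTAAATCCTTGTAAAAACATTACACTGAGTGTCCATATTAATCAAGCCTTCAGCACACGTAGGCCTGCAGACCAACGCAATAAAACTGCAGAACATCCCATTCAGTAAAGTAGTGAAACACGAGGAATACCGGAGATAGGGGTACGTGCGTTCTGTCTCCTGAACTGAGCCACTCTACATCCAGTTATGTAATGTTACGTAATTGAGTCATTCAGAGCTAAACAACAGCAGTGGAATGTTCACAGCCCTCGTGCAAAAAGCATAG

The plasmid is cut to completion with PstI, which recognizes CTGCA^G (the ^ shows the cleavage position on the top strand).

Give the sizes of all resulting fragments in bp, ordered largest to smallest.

259, 21 bp

PstI sites (CTGCAG) start at positions 80, 101.
PstI cuts after base 5 of each site (before the last base), so after positions 84, 105.
Circular molecule, 2 cuts → 2 fragments:
  85–105 → 21 bp
  106–280 then 1–84 → 175 + 84 = 259 bp
Sorted largest to smallest: 259, 21 bp.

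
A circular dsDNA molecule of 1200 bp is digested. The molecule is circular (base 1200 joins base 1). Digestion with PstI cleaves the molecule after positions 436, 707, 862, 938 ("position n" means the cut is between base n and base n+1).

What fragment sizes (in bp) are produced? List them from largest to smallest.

Circular molecule, 4 cuts → 4 fragments:
  707 − 436 = 271 bp
  862 − 707 = 155 bp
  938 − 862 = 76 bp
  wrap: 1200 − 938 + 436 = 698 bp
Sorted largest to smallest: 698, 271, 155, 76 bp.

698, 271, 155, 76 bp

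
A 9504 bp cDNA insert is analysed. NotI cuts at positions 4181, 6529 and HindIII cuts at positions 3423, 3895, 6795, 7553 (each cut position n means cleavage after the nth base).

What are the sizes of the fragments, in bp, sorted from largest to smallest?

Combined cut positions (sorted): 3423, 3895, 4181, 6529, 6795, 7553.
Linear molecule, 6 cuts → 7 fragments:
  3423 − 0 = 3423 bp
  3895 − 3423 = 472 bp
  4181 − 3895 = 286 bp
  6529 − 4181 = 2348 bp
  6795 − 6529 = 266 bp
  7553 − 6795 = 758 bp
  9504 − 7553 = 1951 bp
Sorted largest to smallest: 3423, 2348, 1951, 758, 472, 286, 266 bp.

3423, 2348, 1951, 758, 472, 286, 266 bp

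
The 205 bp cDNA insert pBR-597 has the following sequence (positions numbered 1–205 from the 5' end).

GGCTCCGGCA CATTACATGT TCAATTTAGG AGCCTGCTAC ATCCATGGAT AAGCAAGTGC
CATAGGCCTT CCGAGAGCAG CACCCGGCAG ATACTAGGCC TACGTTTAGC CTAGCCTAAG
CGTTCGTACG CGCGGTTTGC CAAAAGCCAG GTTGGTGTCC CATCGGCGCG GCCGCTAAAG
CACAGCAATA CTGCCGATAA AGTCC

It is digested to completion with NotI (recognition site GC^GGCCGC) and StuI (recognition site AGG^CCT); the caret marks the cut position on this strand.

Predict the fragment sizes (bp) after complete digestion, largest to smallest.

The NotI site (GCGGCCGC) starts at position 168.
NotI cuts after base 2 of each site, so after position 169.
StuI sites (AGGCCT) start at positions 64, 96.
StuI cuts after base 3 of each site, so after positions 66, 98.
Combined cut positions: 66, 98, 169.
Linear molecule, 3 cuts → 4 fragments:
  1–66 → 66 bp
  67–98 → 32 bp
  99–169 → 71 bp
  170–205 → 36 bp
Sorted largest to smallest: 71, 66, 36, 32 bp.

71, 66, 36, 32 bp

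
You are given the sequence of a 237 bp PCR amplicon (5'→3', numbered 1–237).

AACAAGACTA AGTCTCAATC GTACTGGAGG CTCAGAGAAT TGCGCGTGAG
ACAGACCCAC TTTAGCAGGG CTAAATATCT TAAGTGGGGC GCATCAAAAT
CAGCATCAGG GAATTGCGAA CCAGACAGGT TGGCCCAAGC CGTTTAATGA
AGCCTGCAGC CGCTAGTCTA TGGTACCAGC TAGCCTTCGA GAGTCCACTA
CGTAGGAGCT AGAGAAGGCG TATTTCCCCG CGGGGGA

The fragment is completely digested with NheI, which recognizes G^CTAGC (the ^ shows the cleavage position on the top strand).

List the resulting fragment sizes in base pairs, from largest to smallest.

179, 58 bp

The NheI site (GCTAGC) starts at position 179.
NheI cuts after the first base of each site, so after position 179.
Linear molecule, 1 cut → 2 fragments:
  1–179 → 179 bp
  180–237 → 58 bp
Sorted largest to smallest: 179, 58 bp.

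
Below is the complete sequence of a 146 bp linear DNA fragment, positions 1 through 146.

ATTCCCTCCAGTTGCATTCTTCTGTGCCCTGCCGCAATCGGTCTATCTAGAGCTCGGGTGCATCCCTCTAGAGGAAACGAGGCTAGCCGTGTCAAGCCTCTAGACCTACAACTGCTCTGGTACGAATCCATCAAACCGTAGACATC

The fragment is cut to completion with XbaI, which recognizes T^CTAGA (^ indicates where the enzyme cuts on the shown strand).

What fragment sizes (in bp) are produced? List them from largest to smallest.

47, 46, 32, 21 bp

XbaI sites (TCTAGA) start at positions 46, 67, 99.
XbaI cuts after the first base of each site, so after positions 46, 67, 99.
Linear molecule, 3 cuts → 4 fragments:
  1–46 → 46 bp
  47–67 → 21 bp
  68–99 → 32 bp
  100–146 → 47 bp
Sorted largest to smallest: 47, 46, 32, 21 bp.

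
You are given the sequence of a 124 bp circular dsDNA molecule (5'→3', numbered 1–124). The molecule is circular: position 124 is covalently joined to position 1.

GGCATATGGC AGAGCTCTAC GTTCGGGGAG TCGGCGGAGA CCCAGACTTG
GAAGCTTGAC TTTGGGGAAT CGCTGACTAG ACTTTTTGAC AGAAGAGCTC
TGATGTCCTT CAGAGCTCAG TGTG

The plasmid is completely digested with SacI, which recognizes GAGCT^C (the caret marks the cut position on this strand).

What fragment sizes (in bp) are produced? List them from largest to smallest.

83, 23, 18 bp

SacI sites (GAGCTC) start at positions 12, 95, 113.
SacI cuts after base 5 of each site (before the last base), so after positions 16, 99, 117.
Circular molecule, 3 cuts → 3 fragments:
  17–99 → 83 bp
  100–117 → 18 bp
  118–124 then 1–16 → 7 + 16 = 23 bp
Sorted largest to smallest: 83, 23, 18 bp.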